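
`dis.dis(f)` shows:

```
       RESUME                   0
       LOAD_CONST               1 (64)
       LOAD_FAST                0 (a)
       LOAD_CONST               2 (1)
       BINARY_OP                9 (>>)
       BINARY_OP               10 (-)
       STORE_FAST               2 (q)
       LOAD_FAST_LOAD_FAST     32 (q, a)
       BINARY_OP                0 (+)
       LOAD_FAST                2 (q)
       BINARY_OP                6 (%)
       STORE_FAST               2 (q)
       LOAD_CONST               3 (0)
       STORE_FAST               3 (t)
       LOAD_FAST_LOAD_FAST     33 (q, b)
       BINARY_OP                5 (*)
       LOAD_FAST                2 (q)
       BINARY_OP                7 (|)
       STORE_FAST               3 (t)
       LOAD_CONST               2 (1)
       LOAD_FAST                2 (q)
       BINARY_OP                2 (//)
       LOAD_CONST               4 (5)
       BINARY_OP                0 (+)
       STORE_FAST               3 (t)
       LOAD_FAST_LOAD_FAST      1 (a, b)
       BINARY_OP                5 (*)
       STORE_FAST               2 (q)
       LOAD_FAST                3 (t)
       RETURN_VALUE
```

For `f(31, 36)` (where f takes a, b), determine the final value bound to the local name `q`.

1116

LOAD_CONST → push 64. Stack: [64]
LOAD_FAST a → push 31. Stack: [64, 31]
LOAD_CONST → push 1. Stack: [64, 31, 1]
BINARY_OP >> → 31 >> 1 = 15. Stack: [64, 15]
BINARY_OP - → 64 - 15 = 49. Stack: [49]
STORE_FAST q → q=49. Stack: []
LOAD_FAST_LOAD_FAST q,a → push 49,31. Stack: [49, 31]
BINARY_OP + → 49 + 31 = 80. Stack: [80]
LOAD_FAST q → push 49. Stack: [80, 49]
BINARY_OP % → 80 % 49 = 31. Stack: [31]
STORE_FAST q → q=31. Stack: []
LOAD_CONST → push 0. Stack: [0]
STORE_FAST t → t=0. Stack: []
LOAD_FAST_LOAD_FAST q,b → push 31,36. Stack: [31, 36]
BINARY_OP * → 31 * 36 = 1116. Stack: [1116]
LOAD_FAST q → push 31. Stack: [1116, 31]
BINARY_OP | → 1116 | 31 = 1119. Stack: [1119]
STORE_FAST t → t=1119. Stack: []
LOAD_CONST → push 1. Stack: [1]
LOAD_FAST q → push 31. Stack: [1, 31]
BINARY_OP // → 1 // 31 = 0. Stack: [0]
LOAD_CONST → push 5. Stack: [0, 5]
BINARY_OP + → 0 + 5 = 5. Stack: [5]
STORE_FAST t → t=5. Stack: []
LOAD_FAST_LOAD_FAST a,b → push 31,36. Stack: [31, 36]
BINARY_OP * → 31 * 36 = 1116. Stack: [1116]
STORE_FAST q → q=1116. Stack: []
LOAD_FAST t → push 5. Stack: [5]
RETURN_VALUE → return 5.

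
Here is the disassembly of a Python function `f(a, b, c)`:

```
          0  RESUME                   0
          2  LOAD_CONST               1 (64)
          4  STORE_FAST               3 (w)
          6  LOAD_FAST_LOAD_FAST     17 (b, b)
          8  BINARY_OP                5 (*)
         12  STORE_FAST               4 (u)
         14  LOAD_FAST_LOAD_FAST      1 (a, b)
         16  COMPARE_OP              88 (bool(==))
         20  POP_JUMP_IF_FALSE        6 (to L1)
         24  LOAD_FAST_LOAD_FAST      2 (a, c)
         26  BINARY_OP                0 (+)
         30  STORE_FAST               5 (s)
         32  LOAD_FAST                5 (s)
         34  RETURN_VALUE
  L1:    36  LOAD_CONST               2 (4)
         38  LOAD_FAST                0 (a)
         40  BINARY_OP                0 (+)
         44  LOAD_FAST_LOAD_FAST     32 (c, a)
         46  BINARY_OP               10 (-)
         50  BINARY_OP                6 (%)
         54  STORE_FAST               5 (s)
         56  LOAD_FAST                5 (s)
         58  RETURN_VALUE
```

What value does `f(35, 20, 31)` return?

LOAD_CONST → push 64. Stack: [64]
STORE_FAST w → w=64. Stack: []
LOAD_FAST_LOAD_FAST b,b → push 20,20. Stack: [20, 20]
BINARY_OP * → 20 * 20 = 400. Stack: [400]
STORE_FAST u → u=400. Stack: []
LOAD_FAST_LOAD_FAST a,b → push 35,20. Stack: [35, 20]
COMPARE_OP bool(==) → 35 vs 20 = False. Stack: [False]
POP_JUMP_IF_FALSE → pop False; jump. Stack: []
LOAD_CONST → push 4. Stack: [4]
LOAD_FAST a → push 35. Stack: [4, 35]
BINARY_OP + → 4 + 35 = 39. Stack: [39]
LOAD_FAST_LOAD_FAST c,a → push 31,35. Stack: [39, 31, 35]
BINARY_OP - → 31 - 35 = -4. Stack: [39, -4]
BINARY_OP % → 39 % -4 = -1. Stack: [-1]
STORE_FAST s → s=-1. Stack: []
LOAD_FAST s → push -1. Stack: [-1]
RETURN_VALUE → return -1.

-1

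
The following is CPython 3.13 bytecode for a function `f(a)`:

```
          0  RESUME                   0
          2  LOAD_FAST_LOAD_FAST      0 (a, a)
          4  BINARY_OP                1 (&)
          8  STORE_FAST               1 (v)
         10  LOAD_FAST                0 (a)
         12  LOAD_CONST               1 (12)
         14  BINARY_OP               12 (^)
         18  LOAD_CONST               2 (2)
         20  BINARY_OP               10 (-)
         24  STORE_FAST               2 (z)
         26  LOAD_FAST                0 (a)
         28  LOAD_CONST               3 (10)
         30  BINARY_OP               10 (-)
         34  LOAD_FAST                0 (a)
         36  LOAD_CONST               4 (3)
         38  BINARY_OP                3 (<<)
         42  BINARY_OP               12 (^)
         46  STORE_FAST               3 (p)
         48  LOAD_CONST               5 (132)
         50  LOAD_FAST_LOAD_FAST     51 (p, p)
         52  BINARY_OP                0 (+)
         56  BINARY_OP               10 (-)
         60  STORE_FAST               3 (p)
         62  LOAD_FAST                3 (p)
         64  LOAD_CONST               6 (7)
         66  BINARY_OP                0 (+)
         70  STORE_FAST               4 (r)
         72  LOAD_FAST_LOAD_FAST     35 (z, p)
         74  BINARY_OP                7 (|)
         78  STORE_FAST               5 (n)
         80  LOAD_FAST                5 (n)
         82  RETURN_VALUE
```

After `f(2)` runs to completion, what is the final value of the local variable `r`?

187

LOAD_FAST_LOAD_FAST a,a → push 2,2. Stack: [2, 2]
BINARY_OP & → 2 & 2 = 2. Stack: [2]
STORE_FAST v → v=2. Stack: []
LOAD_FAST a → push 2. Stack: [2]
LOAD_CONST → push 12. Stack: [2, 12]
BINARY_OP ^ → 2 ^ 12 = 14. Stack: [14]
LOAD_CONST → push 2. Stack: [14, 2]
BINARY_OP - → 14 - 2 = 12. Stack: [12]
STORE_FAST z → z=12. Stack: []
LOAD_FAST a → push 2. Stack: [2]
LOAD_CONST → push 10. Stack: [2, 10]
BINARY_OP - → 2 - 10 = -8. Stack: [-8]
LOAD_FAST a → push 2. Stack: [-8, 2]
LOAD_CONST → push 3. Stack: [-8, 2, 3]
BINARY_OP << → 2 << 3 = 16. Stack: [-8, 16]
BINARY_OP ^ → -8 ^ 16 = -24. Stack: [-24]
STORE_FAST p → p=-24. Stack: []
LOAD_CONST → push 132. Stack: [132]
LOAD_FAST_LOAD_FAST p,p → push -24,-24. Stack: [132, -24, -24]
BINARY_OP + → -24 + -24 = -48. Stack: [132, -48]
BINARY_OP - → 132 - -48 = 180. Stack: [180]
STORE_FAST p → p=180. Stack: []
LOAD_FAST p → push 180. Stack: [180]
LOAD_CONST → push 7. Stack: [180, 7]
BINARY_OP + → 180 + 7 = 187. Stack: [187]
STORE_FAST r → r=187. Stack: []
LOAD_FAST_LOAD_FAST z,p → push 12,180. Stack: [12, 180]
BINARY_OP | → 12 | 180 = 188. Stack: [188]
STORE_FAST n → n=188. Stack: []
LOAD_FAST n → push 188. Stack: [188]
RETURN_VALUE → return 188.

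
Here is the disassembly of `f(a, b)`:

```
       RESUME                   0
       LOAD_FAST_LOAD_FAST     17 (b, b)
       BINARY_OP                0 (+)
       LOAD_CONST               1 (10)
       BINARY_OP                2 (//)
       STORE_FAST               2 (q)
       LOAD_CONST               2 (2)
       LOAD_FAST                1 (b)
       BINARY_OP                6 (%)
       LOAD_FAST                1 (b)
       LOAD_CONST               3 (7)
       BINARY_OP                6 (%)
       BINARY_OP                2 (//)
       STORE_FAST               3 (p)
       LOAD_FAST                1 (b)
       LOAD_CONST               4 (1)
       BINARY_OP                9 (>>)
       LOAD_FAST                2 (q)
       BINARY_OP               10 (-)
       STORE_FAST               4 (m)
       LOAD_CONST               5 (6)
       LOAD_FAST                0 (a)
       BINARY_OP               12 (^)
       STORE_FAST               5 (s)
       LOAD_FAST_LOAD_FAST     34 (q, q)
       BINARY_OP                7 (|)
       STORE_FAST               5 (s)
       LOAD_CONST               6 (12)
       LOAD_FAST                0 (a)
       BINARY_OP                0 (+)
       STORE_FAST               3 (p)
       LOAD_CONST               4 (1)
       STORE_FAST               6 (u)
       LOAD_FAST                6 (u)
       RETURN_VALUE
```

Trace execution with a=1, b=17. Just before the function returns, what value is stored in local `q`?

3

LOAD_FAST_LOAD_FAST b,b → push 17,17. Stack: [17, 17]
BINARY_OP + → 17 + 17 = 34. Stack: [34]
LOAD_CONST → push 10. Stack: [34, 10]
BINARY_OP // → 34 // 10 = 3. Stack: [3]
STORE_FAST q → q=3. Stack: []
LOAD_CONST → push 2. Stack: [2]
LOAD_FAST b → push 17. Stack: [2, 17]
BINARY_OP % → 2 % 17 = 2. Stack: [2]
LOAD_FAST b → push 17. Stack: [2, 17]
LOAD_CONST → push 7. Stack: [2, 17, 7]
BINARY_OP % → 17 % 7 = 3. Stack: [2, 3]
BINARY_OP // → 2 // 3 = 0. Stack: [0]
STORE_FAST p → p=0. Stack: []
LOAD_FAST b → push 17. Stack: [17]
LOAD_CONST → push 1. Stack: [17, 1]
BINARY_OP >> → 17 >> 1 = 8. Stack: [8]
LOAD_FAST q → push 3. Stack: [8, 3]
BINARY_OP - → 8 - 3 = 5. Stack: [5]
STORE_FAST m → m=5. Stack: []
LOAD_CONST → push 6. Stack: [6]
LOAD_FAST a → push 1. Stack: [6, 1]
BINARY_OP ^ → 6 ^ 1 = 7. Stack: [7]
STORE_FAST s → s=7. Stack: []
LOAD_FAST_LOAD_FAST q,q → push 3,3. Stack: [3, 3]
BINARY_OP | → 3 | 3 = 3. Stack: [3]
STORE_FAST s → s=3. Stack: []
LOAD_CONST → push 12. Stack: [12]
LOAD_FAST a → push 1. Stack: [12, 1]
BINARY_OP + → 12 + 1 = 13. Stack: [13]
STORE_FAST p → p=13. Stack: []
LOAD_CONST → push 1. Stack: [1]
STORE_FAST u → u=1. Stack: []
LOAD_FAST u → push 1. Stack: [1]
RETURN_VALUE → return 1.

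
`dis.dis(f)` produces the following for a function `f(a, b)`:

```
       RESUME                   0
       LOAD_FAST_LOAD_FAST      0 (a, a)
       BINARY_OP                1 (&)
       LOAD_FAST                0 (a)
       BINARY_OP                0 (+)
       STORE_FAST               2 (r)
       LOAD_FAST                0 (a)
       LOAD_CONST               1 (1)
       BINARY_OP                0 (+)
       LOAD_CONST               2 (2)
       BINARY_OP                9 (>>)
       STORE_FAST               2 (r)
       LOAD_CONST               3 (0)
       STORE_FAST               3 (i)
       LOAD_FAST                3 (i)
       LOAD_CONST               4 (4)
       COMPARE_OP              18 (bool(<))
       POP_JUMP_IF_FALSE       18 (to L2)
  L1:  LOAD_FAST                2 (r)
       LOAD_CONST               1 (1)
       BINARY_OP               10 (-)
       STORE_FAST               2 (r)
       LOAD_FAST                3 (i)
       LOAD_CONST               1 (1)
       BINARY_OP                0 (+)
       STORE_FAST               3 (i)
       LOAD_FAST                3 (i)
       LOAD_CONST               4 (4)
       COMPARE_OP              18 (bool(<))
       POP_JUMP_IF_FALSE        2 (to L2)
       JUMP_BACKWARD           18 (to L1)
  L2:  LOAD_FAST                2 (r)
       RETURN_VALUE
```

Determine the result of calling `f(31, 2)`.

LOAD_FAST_LOAD_FAST a,a → push 31,31. Stack: [31, 31]
BINARY_OP & → 31 & 31 = 31. Stack: [31]
LOAD_FAST a → push 31. Stack: [31, 31]
BINARY_OP + → 31 + 31 = 62. Stack: [62]
STORE_FAST r → r=62. Stack: []
LOAD_FAST a → push 31. Stack: [31]
LOAD_CONST → push 1. Stack: [31, 1]
BINARY_OP + → 31 + 1 = 32. Stack: [32]
LOAD_CONST → push 2. Stack: [32, 2]
BINARY_OP >> → 32 >> 2 = 8. Stack: [8]
STORE_FAST r → r=8. Stack: []
LOAD_CONST → push 0. Stack: [0]
STORE_FAST i → i=0. Stack: []
LOAD_FAST i → push 0. Stack: [0]
LOAD_CONST → push 4. Stack: [0, 4]
COMPARE_OP bool(<) → 0 vs 4 = True. Stack: [True]
POP_JUMP_IF_FALSE → pop True; no jump. Stack: []
LOAD_FAST r → push 8. Stack: [8]
LOAD_CONST → push 1. Stack: [8, 1]
BINARY_OP - → 8 - 1 = 7. Stack: [7]
STORE_FAST r → r=7. Stack: []
LOAD_FAST i → push 0. Stack: [0]
LOAD_CONST → push 1. Stack: [0, 1]
BINARY_OP + → 0 + 1 = 1. Stack: [1]
STORE_FAST i → i=1. Stack: []
LOAD_FAST i → push 1. Stack: [1]
LOAD_CONST → push 4. Stack: [1, 4]
COMPARE_OP bool(<) → 1 vs 4 = True. Stack: [True]
POP_JUMP_IF_FALSE → pop True; no jump. Stack: []
LOAD_FAST r → push 7. Stack: [7]
LOAD_CONST → push 1. Stack: [7, 1]
BINARY_OP - → 7 - 1 = 6. Stack: [6]
STORE_FAST r → r=6. Stack: []
LOAD_FAST i → push 1. Stack: [1]
LOAD_CONST → push 1. Stack: [1, 1]
BINARY_OP + → 1 + 1 = 2. Stack: [2]
STORE_FAST i → i=2. Stack: []
LOAD_FAST i → push 2. Stack: [2]
LOAD_CONST → push 4. Stack: [2, 4]
COMPARE_OP bool(<) → 2 vs 4 = True. Stack: [True]
POP_JUMP_IF_FALSE → pop True; no jump. Stack: []
LOAD_FAST r → push 6. Stack: [6]
LOAD_CONST → push 1. Stack: [6, 1]
BINARY_OP - → 6 - 1 = 5. Stack: [5]
STORE_FAST r → r=5. Stack: []
LOAD_FAST i → push 2. Stack: [2]
LOAD_CONST → push 1. Stack: [2, 1]
BINARY_OP + → 2 + 1 = 3. Stack: [3]
STORE_FAST i → i=3. Stack: []
LOAD_FAST i → push 3. Stack: [3]
LOAD_CONST → push 4. Stack: [3, 4]
COMPARE_OP bool(<) → 3 vs 4 = True. Stack: [True]
POP_JUMP_IF_FALSE → pop True; no jump. Stack: []
LOAD_FAST r → push 5. Stack: [5]
LOAD_CONST → push 1. Stack: [5, 1]
BINARY_OP - → 5 - 1 = 4. Stack: [4]
STORE_FAST r → r=4. Stack: []
LOAD_FAST i → push 3. Stack: [3]
LOAD_CONST → push 1. Stack: [3, 1]
BINARY_OP + → 3 + 1 = 4. Stack: [4]
STORE_FAST i → i=4. Stack: []
LOAD_FAST i → push 4. Stack: [4]
LOAD_CONST → push 4. Stack: [4, 4]
COMPARE_OP bool(<) → 4 vs 4 = False. Stack: [False]
POP_JUMP_IF_FALSE → pop False; jump. Stack: []
LOAD_FAST r → push 4. Stack: [4]
RETURN_VALUE → return 4.

4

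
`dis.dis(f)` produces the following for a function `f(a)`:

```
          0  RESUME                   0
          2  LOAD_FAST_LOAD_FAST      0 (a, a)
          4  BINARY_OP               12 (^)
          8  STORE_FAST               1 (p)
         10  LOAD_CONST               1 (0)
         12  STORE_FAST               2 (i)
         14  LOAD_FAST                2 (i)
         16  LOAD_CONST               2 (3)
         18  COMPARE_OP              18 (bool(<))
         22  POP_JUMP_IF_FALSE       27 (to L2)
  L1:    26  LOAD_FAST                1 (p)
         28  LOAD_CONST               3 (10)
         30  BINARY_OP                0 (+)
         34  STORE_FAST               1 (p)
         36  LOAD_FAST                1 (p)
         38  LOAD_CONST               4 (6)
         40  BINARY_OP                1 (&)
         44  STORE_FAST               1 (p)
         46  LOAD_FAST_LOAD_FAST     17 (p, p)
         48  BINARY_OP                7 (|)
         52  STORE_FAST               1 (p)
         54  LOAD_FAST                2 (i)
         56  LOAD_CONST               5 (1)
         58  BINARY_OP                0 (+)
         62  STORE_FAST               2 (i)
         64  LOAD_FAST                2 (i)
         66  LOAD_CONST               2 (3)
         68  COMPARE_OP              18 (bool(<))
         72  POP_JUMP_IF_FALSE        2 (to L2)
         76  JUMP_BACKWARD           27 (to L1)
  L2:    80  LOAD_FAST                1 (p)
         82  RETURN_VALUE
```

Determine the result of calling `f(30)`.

6

LOAD_FAST_LOAD_FAST a,a → push 30,30. Stack: [30, 30]
BINARY_OP ^ → 30 ^ 30 = 0. Stack: [0]
STORE_FAST p → p=0. Stack: []
LOAD_CONST → push 0. Stack: [0]
STORE_FAST i → i=0. Stack: []
LOAD_FAST i → push 0. Stack: [0]
LOAD_CONST → push 3. Stack: [0, 3]
COMPARE_OP bool(<) → 0 vs 3 = True. Stack: [True]
POP_JUMP_IF_FALSE → pop True; no jump. Stack: []
LOAD_FAST p → push 0. Stack: [0]
LOAD_CONST → push 10. Stack: [0, 10]
BINARY_OP + → 0 + 10 = 10. Stack: [10]
STORE_FAST p → p=10. Stack: []
LOAD_FAST p → push 10. Stack: [10]
LOAD_CONST → push 6. Stack: [10, 6]
BINARY_OP & → 10 & 6 = 2. Stack: [2]
STORE_FAST p → p=2. Stack: []
LOAD_FAST_LOAD_FAST p,p → push 2,2. Stack: [2, 2]
BINARY_OP | → 2 | 2 = 2. Stack: [2]
STORE_FAST p → p=2. Stack: []
LOAD_FAST i → push 0. Stack: [0]
LOAD_CONST → push 1. Stack: [0, 1]
BINARY_OP + → 0 + 1 = 1. Stack: [1]
STORE_FAST i → i=1. Stack: []
LOAD_FAST i → push 1. Stack: [1]
LOAD_CONST → push 3. Stack: [1, 3]
COMPARE_OP bool(<) → 1 vs 3 = True. Stack: [True]
POP_JUMP_IF_FALSE → pop True; no jump. Stack: []
LOAD_FAST p → push 2. Stack: [2]
LOAD_CONST → push 10. Stack: [2, 10]
BINARY_OP + → 2 + 10 = 12. Stack: [12]
STORE_FAST p → p=12. Stack: []
LOAD_FAST p → push 12. Stack: [12]
LOAD_CONST → push 6. Stack: [12, 6]
BINARY_OP & → 12 & 6 = 4. Stack: [4]
STORE_FAST p → p=4. Stack: []
LOAD_FAST_LOAD_FAST p,p → push 4,4. Stack: [4, 4]
BINARY_OP | → 4 | 4 = 4. Stack: [4]
STORE_FAST p → p=4. Stack: []
LOAD_FAST i → push 1. Stack: [1]
LOAD_CONST → push 1. Stack: [1, 1]
BINARY_OP + → 1 + 1 = 2. Stack: [2]
STORE_FAST i → i=2. Stack: []
LOAD_FAST i → push 2. Stack: [2]
LOAD_CONST → push 3. Stack: [2, 3]
COMPARE_OP bool(<) → 2 vs 3 = True. Stack: [True]
POP_JUMP_IF_FALSE → pop True; no jump. Stack: []
LOAD_FAST p → push 4. Stack: [4]
LOAD_CONST → push 10. Stack: [4, 10]
BINARY_OP + → 4 + 10 = 14. Stack: [14]
STORE_FAST p → p=14. Stack: []
LOAD_FAST p → push 14. Stack: [14]
LOAD_CONST → push 6. Stack: [14, 6]
BINARY_OP & → 14 & 6 = 6. Stack: [6]
STORE_FAST p → p=6. Stack: []
LOAD_FAST_LOAD_FAST p,p → push 6,6. Stack: [6, 6]
BINARY_OP | → 6 | 6 = 6. Stack: [6]
STORE_FAST p → p=6. Stack: []
LOAD_FAST i → push 2. Stack: [2]
LOAD_CONST → push 1. Stack: [2, 1]
BINARY_OP + → 2 + 1 = 3. Stack: [3]
STORE_FAST i → i=3. Stack: []
LOAD_FAST i → push 3. Stack: [3]
LOAD_CONST → push 3. Stack: [3, 3]
COMPARE_OP bool(<) → 3 vs 3 = False. Stack: [False]
POP_JUMP_IF_FALSE → pop False; jump. Stack: []
LOAD_FAST p → push 6. Stack: [6]
RETURN_VALUE → return 6.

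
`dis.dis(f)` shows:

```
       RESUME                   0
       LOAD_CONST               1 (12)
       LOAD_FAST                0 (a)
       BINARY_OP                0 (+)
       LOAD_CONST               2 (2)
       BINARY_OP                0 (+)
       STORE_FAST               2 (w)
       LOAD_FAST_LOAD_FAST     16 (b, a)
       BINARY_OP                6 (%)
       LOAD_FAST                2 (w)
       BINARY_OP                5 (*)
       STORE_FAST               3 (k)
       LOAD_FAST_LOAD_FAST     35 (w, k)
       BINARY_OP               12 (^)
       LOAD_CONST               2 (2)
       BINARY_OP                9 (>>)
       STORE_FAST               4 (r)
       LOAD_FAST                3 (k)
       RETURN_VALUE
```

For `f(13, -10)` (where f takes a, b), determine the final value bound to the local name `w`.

LOAD_CONST → push 12. Stack: [12]
LOAD_FAST a → push 13. Stack: [12, 13]
BINARY_OP + → 12 + 13 = 25. Stack: [25]
LOAD_CONST → push 2. Stack: [25, 2]
BINARY_OP + → 25 + 2 = 27. Stack: [27]
STORE_FAST w → w=27. Stack: []
LOAD_FAST_LOAD_FAST b,a → push -10,13. Stack: [-10, 13]
BINARY_OP % → -10 % 13 = 3. Stack: [3]
LOAD_FAST w → push 27. Stack: [3, 27]
BINARY_OP * → 3 * 27 = 81. Stack: [81]
STORE_FAST k → k=81. Stack: []
LOAD_FAST_LOAD_FAST w,k → push 27,81. Stack: [27, 81]
BINARY_OP ^ → 27 ^ 81 = 74. Stack: [74]
LOAD_CONST → push 2. Stack: [74, 2]
BINARY_OP >> → 74 >> 2 = 18. Stack: [18]
STORE_FAST r → r=18. Stack: []
LOAD_FAST k → push 81. Stack: [81]
RETURN_VALUE → return 81.

27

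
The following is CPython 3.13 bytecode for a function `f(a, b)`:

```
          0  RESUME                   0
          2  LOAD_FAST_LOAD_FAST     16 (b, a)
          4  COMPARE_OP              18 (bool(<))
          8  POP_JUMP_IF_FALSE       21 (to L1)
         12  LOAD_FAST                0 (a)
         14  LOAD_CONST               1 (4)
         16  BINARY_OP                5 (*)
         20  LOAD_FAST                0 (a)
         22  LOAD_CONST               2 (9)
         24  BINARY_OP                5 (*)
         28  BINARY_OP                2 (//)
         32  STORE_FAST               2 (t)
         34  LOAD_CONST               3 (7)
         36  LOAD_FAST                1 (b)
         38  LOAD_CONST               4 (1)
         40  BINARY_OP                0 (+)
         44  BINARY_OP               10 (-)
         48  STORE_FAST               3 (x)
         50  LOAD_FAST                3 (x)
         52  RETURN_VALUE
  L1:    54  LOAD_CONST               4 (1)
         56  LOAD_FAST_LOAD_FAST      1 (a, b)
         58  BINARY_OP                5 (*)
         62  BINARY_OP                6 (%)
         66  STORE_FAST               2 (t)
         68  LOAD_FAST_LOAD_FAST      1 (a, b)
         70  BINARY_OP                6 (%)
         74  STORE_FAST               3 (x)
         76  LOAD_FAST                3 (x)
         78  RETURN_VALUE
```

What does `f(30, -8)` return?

14

LOAD_FAST_LOAD_FAST b,a → push -8,30. Stack: [-8, 30]
COMPARE_OP bool(<) → -8 vs 30 = True. Stack: [True]
POP_JUMP_IF_FALSE → pop True; no jump. Stack: []
LOAD_FAST a → push 30. Stack: [30]
LOAD_CONST → push 4. Stack: [30, 4]
BINARY_OP * → 30 * 4 = 120. Stack: [120]
LOAD_FAST a → push 30. Stack: [120, 30]
LOAD_CONST → push 9. Stack: [120, 30, 9]
BINARY_OP * → 30 * 9 = 270. Stack: [120, 270]
BINARY_OP // → 120 // 270 = 0. Stack: [0]
STORE_FAST t → t=0. Stack: []
LOAD_CONST → push 7. Stack: [7]
LOAD_FAST b → push -8. Stack: [7, -8]
LOAD_CONST → push 1. Stack: [7, -8, 1]
BINARY_OP + → -8 + 1 = -7. Stack: [7, -7]
BINARY_OP - → 7 - -7 = 14. Stack: [14]
STORE_FAST x → x=14. Stack: []
LOAD_FAST x → push 14. Stack: [14]
RETURN_VALUE → return 14.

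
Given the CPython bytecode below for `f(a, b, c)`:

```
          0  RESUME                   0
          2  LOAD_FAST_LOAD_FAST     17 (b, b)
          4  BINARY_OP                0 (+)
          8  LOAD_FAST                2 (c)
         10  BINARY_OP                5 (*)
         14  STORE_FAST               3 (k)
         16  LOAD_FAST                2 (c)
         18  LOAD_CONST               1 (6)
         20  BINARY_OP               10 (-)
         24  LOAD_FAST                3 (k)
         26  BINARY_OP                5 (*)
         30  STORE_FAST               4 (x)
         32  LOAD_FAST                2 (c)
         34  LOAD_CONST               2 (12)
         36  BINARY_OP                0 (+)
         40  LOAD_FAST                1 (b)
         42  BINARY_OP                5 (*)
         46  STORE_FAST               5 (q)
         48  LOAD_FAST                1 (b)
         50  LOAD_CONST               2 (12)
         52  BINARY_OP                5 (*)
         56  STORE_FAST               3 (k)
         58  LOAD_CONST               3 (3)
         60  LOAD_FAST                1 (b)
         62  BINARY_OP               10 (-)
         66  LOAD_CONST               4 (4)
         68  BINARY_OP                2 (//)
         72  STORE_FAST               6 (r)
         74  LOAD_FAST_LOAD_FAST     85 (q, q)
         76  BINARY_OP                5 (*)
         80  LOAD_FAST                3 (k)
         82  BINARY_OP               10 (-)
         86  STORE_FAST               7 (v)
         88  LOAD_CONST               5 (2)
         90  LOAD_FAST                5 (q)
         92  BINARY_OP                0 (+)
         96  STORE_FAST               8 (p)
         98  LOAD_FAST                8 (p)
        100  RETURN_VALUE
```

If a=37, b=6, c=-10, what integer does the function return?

LOAD_FAST_LOAD_FAST b,b → push 6,6. Stack: [6, 6]
BINARY_OP + → 6 + 6 = 12. Stack: [12]
LOAD_FAST c → push -10. Stack: [12, -10]
BINARY_OP * → 12 * -10 = -120. Stack: [-120]
STORE_FAST k → k=-120. Stack: []
LOAD_FAST c → push -10. Stack: [-10]
LOAD_CONST → push 6. Stack: [-10, 6]
BINARY_OP - → -10 - 6 = -16. Stack: [-16]
LOAD_FAST k → push -120. Stack: [-16, -120]
BINARY_OP * → -16 * -120 = 1920. Stack: [1920]
STORE_FAST x → x=1920. Stack: []
LOAD_FAST c → push -10. Stack: [-10]
LOAD_CONST → push 12. Stack: [-10, 12]
BINARY_OP + → -10 + 12 = 2. Stack: [2]
LOAD_FAST b → push 6. Stack: [2, 6]
BINARY_OP * → 2 * 6 = 12. Stack: [12]
STORE_FAST q → q=12. Stack: []
LOAD_FAST b → push 6. Stack: [6]
LOAD_CONST → push 12. Stack: [6, 12]
BINARY_OP * → 6 * 12 = 72. Stack: [72]
STORE_FAST k → k=72. Stack: []
LOAD_CONST → push 3. Stack: [3]
LOAD_FAST b → push 6. Stack: [3, 6]
BINARY_OP - → 3 - 6 = -3. Stack: [-3]
LOAD_CONST → push 4. Stack: [-3, 4]
BINARY_OP // → -3 // 4 = -1. Stack: [-1]
STORE_FAST r → r=-1. Stack: []
LOAD_FAST_LOAD_FAST q,q → push 12,12. Stack: [12, 12]
BINARY_OP * → 12 * 12 = 144. Stack: [144]
LOAD_FAST k → push 72. Stack: [144, 72]
BINARY_OP - → 144 - 72 = 72. Stack: [72]
STORE_FAST v → v=72. Stack: []
LOAD_CONST → push 2. Stack: [2]
LOAD_FAST q → push 12. Stack: [2, 12]
BINARY_OP + → 2 + 12 = 14. Stack: [14]
STORE_FAST p → p=14. Stack: []
LOAD_FAST p → push 14. Stack: [14]
RETURN_VALUE → return 14.

14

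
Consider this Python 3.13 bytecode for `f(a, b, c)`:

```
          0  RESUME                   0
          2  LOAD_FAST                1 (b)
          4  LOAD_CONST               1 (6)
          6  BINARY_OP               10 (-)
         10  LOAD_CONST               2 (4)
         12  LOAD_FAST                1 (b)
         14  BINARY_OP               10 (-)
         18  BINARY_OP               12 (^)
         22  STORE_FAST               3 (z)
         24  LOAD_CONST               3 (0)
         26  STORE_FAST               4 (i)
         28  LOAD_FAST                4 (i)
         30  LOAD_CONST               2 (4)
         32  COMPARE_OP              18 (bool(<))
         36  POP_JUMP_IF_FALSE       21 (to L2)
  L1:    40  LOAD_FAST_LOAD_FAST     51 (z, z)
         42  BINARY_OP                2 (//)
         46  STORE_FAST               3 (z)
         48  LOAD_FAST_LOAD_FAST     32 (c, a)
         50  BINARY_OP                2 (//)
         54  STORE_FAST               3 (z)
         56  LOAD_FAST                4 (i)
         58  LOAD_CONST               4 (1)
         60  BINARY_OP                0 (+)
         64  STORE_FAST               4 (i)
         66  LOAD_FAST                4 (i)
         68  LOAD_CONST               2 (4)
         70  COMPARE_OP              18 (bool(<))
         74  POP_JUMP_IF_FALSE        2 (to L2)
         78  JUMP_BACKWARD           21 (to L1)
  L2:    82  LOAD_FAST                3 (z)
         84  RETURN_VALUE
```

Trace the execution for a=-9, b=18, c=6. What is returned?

-1

LOAD_FAST b → push 18
LOAD_CONST → push 6
BINARY_OP - → 18 - 6 = 12
LOAD_CONST → push 4
LOAD_FAST b → push 18
BINARY_OP - → 4 - 18 = -14
BINARY_OP ^ → 12 ^ -14 = -2
STORE_FAST z → z=-2
LOAD_CONST → push 0
STORE_FAST i → i=0
LOAD_FAST i → push 0
LOAD_CONST → push 4
COMPARE_OP bool(<) → 0 vs 4 = True
POP_JUMP_IF_FALSE → pop True; no jump
LOAD_FAST_LOAD_FAST z,z → push -2,-2
BINARY_OP // → -2 // -2 = 1
STORE_FAST z → z=1
LOAD_FAST_LOAD_FAST c,a → push 6,-9
BINARY_OP // → 6 // -9 = -1
STORE_FAST z → z=-1
LOAD_FAST i → push 0
LOAD_CONST → push 1
BINARY_OP + → 0 + 1 = 1
STORE_FAST i → i=1
LOAD_FAST i → push 1
LOAD_CONST → push 4
COMPARE_OP bool(<) → 1 vs 4 = True
POP_JUMP_IF_FALSE → pop True; no jump
LOAD_FAST_LOAD_FAST z,z → push -1,-1
BINARY_OP // → -1 // -1 = 1
STORE_FAST z → z=1
LOAD_FAST_LOAD_FAST c,a → push 6,-9
BINARY_OP // → 6 // -9 = -1
STORE_FAST z → z=-1
LOAD_FAST i → push 1
LOAD_CONST → push 1
BINARY_OP + → 1 + 1 = 2
STORE_FAST i → i=2
LOAD_FAST i → push 2
LOAD_CONST → push 4
COMPARE_OP bool(<) → 2 vs 4 = True
POP_JUMP_IF_FALSE → pop True; no jump
LOAD_FAST_LOAD_FAST z,z → push -1,-1
BINARY_OP // → -1 // -1 = 1
STORE_FAST z → z=1
LOAD_FAST_LOAD_FAST c,a → push 6,-9
BINARY_OP // → 6 // -9 = -1
STORE_FAST z → z=-1
LOAD_FAST i → push 2
LOAD_CONST → push 1
BINARY_OP + → 2 + 1 = 3
STORE_FAST i → i=3
LOAD_FAST i → push 3
LOAD_CONST → push 4
COMPARE_OP bool(<) → 3 vs 4 = True
POP_JUMP_IF_FALSE → pop True; no jump
LOAD_FAST_LOAD_FAST z,z → push -1,-1
BINARY_OP // → -1 // -1 = 1
STORE_FAST z → z=1
LOAD_FAST_LOAD_FAST c,a → push 6,-9
BINARY_OP // → 6 // -9 = -1
STORE_FAST z → z=-1
LOAD_FAST i → push 3
LOAD_CONST → push 1
BINARY_OP + → 3 + 1 = 4
STORE_FAST i → i=4
LOAD_FAST i → push 4
LOAD_CONST → push 4
COMPARE_OP bool(<) → 4 vs 4 = False
POP_JUMP_IF_FALSE → pop False; jump
LOAD_FAST z → push -1
RETURN_VALUE → return -1.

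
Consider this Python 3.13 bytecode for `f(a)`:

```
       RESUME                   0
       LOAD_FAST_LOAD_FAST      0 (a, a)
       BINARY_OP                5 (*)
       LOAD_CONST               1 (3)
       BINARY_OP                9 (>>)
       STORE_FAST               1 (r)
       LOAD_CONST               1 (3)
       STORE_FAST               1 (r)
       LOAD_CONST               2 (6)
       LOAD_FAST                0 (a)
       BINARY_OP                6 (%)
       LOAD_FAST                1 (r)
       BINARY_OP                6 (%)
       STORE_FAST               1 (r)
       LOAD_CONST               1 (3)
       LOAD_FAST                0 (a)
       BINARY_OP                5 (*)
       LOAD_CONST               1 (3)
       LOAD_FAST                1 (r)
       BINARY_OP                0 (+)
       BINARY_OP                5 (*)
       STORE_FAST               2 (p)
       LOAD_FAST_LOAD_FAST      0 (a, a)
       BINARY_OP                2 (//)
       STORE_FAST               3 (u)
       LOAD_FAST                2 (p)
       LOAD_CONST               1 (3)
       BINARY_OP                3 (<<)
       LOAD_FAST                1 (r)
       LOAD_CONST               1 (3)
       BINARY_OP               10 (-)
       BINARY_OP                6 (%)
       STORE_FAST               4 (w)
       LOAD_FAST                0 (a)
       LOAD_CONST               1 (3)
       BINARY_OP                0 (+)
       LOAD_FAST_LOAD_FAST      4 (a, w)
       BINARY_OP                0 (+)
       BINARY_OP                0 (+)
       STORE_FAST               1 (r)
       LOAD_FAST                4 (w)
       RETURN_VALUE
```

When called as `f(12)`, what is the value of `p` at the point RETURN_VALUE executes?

LOAD_FAST_LOAD_FAST a,a → push 12,12. Stack: [12, 12]
BINARY_OP * → 12 * 12 = 144. Stack: [144]
LOAD_CONST → push 3. Stack: [144, 3]
BINARY_OP >> → 144 >> 3 = 18. Stack: [18]
STORE_FAST r → r=18. Stack: []
LOAD_CONST → push 3. Stack: [3]
STORE_FAST r → r=3. Stack: []
LOAD_CONST → push 6. Stack: [6]
LOAD_FAST a → push 12. Stack: [6, 12]
BINARY_OP % → 6 % 12 = 6. Stack: [6]
LOAD_FAST r → push 3. Stack: [6, 3]
BINARY_OP % → 6 % 3 = 0. Stack: [0]
STORE_FAST r → r=0. Stack: []
LOAD_CONST → push 3. Stack: [3]
LOAD_FAST a → push 12. Stack: [3, 12]
BINARY_OP * → 3 * 12 = 36. Stack: [36]
LOAD_CONST → push 3. Stack: [36, 3]
LOAD_FAST r → push 0. Stack: [36, 3, 0]
BINARY_OP + → 3 + 0 = 3. Stack: [36, 3]
BINARY_OP * → 36 * 3 = 108. Stack: [108]
STORE_FAST p → p=108. Stack: []
LOAD_FAST_LOAD_FAST a,a → push 12,12. Stack: [12, 12]
BINARY_OP // → 12 // 12 = 1. Stack: [1]
STORE_FAST u → u=1. Stack: []
LOAD_FAST p → push 108. Stack: [108]
LOAD_CONST → push 3. Stack: [108, 3]
BINARY_OP << → 108 << 3 = 864. Stack: [864]
LOAD_FAST r → push 0. Stack: [864, 0]
LOAD_CONST → push 3. Stack: [864, 0, 3]
BINARY_OP - → 0 - 3 = -3. Stack: [864, -3]
BINARY_OP % → 864 % -3 = 0. Stack: [0]
STORE_FAST w → w=0. Stack: []
LOAD_FAST a → push 12. Stack: [12]
LOAD_CONST → push 3. Stack: [12, 3]
BINARY_OP + → 12 + 3 = 15. Stack: [15]
LOAD_FAST_LOAD_FAST a,w → push 12,0. Stack: [15, 12, 0]
BINARY_OP + → 12 + 0 = 12. Stack: [15, 12]
BINARY_OP + → 15 + 12 = 27. Stack: [27]
STORE_FAST r → r=27. Stack: []
LOAD_FAST w → push 0. Stack: [0]
RETURN_VALUE → return 0.

108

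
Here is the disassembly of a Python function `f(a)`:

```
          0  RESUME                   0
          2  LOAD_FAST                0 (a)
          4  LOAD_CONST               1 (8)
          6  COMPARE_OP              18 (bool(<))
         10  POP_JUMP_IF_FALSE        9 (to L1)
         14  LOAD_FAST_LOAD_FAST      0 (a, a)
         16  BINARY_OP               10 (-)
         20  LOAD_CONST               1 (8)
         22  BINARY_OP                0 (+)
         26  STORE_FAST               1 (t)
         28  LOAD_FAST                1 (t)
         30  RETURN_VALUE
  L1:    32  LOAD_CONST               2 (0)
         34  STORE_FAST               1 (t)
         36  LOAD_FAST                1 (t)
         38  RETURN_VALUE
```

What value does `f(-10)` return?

8

LOAD_FAST a → push -10. Stack: [-10]
LOAD_CONST → push 8. Stack: [-10, 8]
COMPARE_OP bool(<) → -10 vs 8 = True. Stack: [True]
POP_JUMP_IF_FALSE → pop True; no jump. Stack: []
LOAD_FAST_LOAD_FAST a,a → push -10,-10. Stack: [-10, -10]
BINARY_OP - → -10 - -10 = 0. Stack: [0]
LOAD_CONST → push 8. Stack: [0, 8]
BINARY_OP + → 0 + 8 = 8. Stack: [8]
STORE_FAST t → t=8. Stack: []
LOAD_FAST t → push 8. Stack: [8]
RETURN_VALUE → return 8.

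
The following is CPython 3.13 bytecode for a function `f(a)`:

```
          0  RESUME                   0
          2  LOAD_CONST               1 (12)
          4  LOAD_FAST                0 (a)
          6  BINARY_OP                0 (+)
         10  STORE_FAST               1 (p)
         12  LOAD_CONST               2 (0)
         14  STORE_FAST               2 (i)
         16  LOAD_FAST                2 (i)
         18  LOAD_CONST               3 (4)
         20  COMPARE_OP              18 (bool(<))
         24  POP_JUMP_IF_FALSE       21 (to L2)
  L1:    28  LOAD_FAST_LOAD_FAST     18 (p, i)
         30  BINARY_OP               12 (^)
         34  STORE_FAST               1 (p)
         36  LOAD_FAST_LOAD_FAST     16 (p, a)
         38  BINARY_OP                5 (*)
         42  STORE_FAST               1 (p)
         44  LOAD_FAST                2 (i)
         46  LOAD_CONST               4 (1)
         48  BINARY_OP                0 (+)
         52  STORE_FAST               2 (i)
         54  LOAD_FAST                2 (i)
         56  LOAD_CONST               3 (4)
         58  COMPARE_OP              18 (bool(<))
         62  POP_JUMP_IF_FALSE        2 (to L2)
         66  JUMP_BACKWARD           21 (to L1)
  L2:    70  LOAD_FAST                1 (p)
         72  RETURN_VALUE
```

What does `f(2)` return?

230

LOAD_CONST → push 12
LOAD_FAST a → push 2
BINARY_OP + → 12 + 2 = 14
STORE_FAST p → p=14
LOAD_CONST → push 0
STORE_FAST i → i=0
LOAD_FAST i → push 0
LOAD_CONST → push 4
COMPARE_OP bool(<) → 0 vs 4 = True
POP_JUMP_IF_FALSE → pop True; no jump
LOAD_FAST_LOAD_FAST p,i → push 14,0
BINARY_OP ^ → 14 ^ 0 = 14
STORE_FAST p → p=14
LOAD_FAST_LOAD_FAST p,a → push 14,2
BINARY_OP * → 14 * 2 = 28
STORE_FAST p → p=28
LOAD_FAST i → push 0
LOAD_CONST → push 1
BINARY_OP + → 0 + 1 = 1
STORE_FAST i → i=1
LOAD_FAST i → push 1
LOAD_CONST → push 4
COMPARE_OP bool(<) → 1 vs 4 = True
POP_JUMP_IF_FALSE → pop True; no jump
LOAD_FAST_LOAD_FAST p,i → push 28,1
BINARY_OP ^ → 28 ^ 1 = 29
STORE_FAST p → p=29
LOAD_FAST_LOAD_FAST p,a → push 29,2
BINARY_OP * → 29 * 2 = 58
STORE_FAST p → p=58
LOAD_FAST i → push 1
LOAD_CONST → push 1
BINARY_OP + → 1 + 1 = 2
STORE_FAST i → i=2
LOAD_FAST i → push 2
LOAD_CONST → push 4
COMPARE_OP bool(<) → 2 vs 4 = True
POP_JUMP_IF_FALSE → pop True; no jump
LOAD_FAST_LOAD_FAST p,i → push 58,2
BINARY_OP ^ → 58 ^ 2 = 56
STORE_FAST p → p=56
LOAD_FAST_LOAD_FAST p,a → push 56,2
BINARY_OP * → 56 * 2 = 112
STORE_FAST p → p=112
LOAD_FAST i → push 2
LOAD_CONST → push 1
BINARY_OP + → 2 + 1 = 3
STORE_FAST i → i=3
LOAD_FAST i → push 3
LOAD_CONST → push 4
COMPARE_OP bool(<) → 3 vs 4 = True
POP_JUMP_IF_FALSE → pop True; no jump
LOAD_FAST_LOAD_FAST p,i → push 112,3
BINARY_OP ^ → 112 ^ 3 = 115
STORE_FAST p → p=115
LOAD_FAST_LOAD_FAST p,a → push 115,2
BINARY_OP * → 115 * 2 = 230
STORE_FAST p → p=230
LOAD_FAST i → push 3
LOAD_CONST → push 1
BINARY_OP + → 3 + 1 = 4
STORE_FAST i → i=4
LOAD_FAST i → push 4
LOAD_CONST → push 4
COMPARE_OP bool(<) → 4 vs 4 = False
POP_JUMP_IF_FALSE → pop False; jump
LOAD_FAST p → push 230
RETURN_VALUE → return 230.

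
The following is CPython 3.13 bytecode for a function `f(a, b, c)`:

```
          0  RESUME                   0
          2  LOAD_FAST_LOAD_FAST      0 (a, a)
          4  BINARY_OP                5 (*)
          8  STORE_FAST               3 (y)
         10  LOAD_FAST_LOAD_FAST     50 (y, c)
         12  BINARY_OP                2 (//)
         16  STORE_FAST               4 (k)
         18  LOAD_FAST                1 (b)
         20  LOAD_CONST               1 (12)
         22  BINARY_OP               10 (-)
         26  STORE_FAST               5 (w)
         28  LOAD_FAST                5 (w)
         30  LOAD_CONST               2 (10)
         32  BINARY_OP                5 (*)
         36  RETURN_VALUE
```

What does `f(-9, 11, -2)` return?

-10

LOAD_FAST_LOAD_FAST a,a → push -9,-9. Stack: [-9, -9]
BINARY_OP * → -9 * -9 = 81. Stack: [81]
STORE_FAST y → y=81. Stack: []
LOAD_FAST_LOAD_FAST y,c → push 81,-2. Stack: [81, -2]
BINARY_OP // → 81 // -2 = -41. Stack: [-41]
STORE_FAST k → k=-41. Stack: []
LOAD_FAST b → push 11. Stack: [11]
LOAD_CONST → push 12. Stack: [11, 12]
BINARY_OP - → 11 - 12 = -1. Stack: [-1]
STORE_FAST w → w=-1. Stack: []
LOAD_FAST w → push -1. Stack: [-1]
LOAD_CONST → push 10. Stack: [-1, 10]
BINARY_OP * → -1 * 10 = -10. Stack: [-10]
RETURN_VALUE → return -10.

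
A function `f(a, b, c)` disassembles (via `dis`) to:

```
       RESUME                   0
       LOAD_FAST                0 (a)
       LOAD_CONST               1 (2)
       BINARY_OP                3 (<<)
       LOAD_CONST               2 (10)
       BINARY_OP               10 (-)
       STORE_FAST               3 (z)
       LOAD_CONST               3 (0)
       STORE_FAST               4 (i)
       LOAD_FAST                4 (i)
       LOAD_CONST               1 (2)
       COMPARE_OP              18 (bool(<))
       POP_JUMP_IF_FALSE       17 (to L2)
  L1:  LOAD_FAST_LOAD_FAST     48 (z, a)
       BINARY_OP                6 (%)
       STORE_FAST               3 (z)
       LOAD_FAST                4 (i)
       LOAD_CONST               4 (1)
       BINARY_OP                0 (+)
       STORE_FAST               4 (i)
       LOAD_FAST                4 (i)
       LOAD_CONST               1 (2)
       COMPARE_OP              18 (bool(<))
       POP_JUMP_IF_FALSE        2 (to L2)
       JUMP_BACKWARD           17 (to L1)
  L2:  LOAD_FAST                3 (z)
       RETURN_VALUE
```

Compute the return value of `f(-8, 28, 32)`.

LOAD_FAST a → push -8. Stack: [-8]
LOAD_CONST → push 2. Stack: [-8, 2]
BINARY_OP << → -8 << 2 = -32. Stack: [-32]
LOAD_CONST → push 10. Stack: [-32, 10]
BINARY_OP - → -32 - 10 = -42. Stack: [-42]
STORE_FAST z → z=-42. Stack: []
LOAD_CONST → push 0. Stack: [0]
STORE_FAST i → i=0. Stack: []
LOAD_FAST i → push 0. Stack: [0]
LOAD_CONST → push 2. Stack: [0, 2]
COMPARE_OP bool(<) → 0 vs 2 = True. Stack: [True]
POP_JUMP_IF_FALSE → pop True; no jump. Stack: []
LOAD_FAST_LOAD_FAST z,a → push -42,-8. Stack: [-42, -8]
BINARY_OP % → -42 % -8 = -2. Stack: [-2]
STORE_FAST z → z=-2. Stack: []
LOAD_FAST i → push 0. Stack: [0]
LOAD_CONST → push 1. Stack: [0, 1]
BINARY_OP + → 0 + 1 = 1. Stack: [1]
STORE_FAST i → i=1. Stack: []
LOAD_FAST i → push 1. Stack: [1]
LOAD_CONST → push 2. Stack: [1, 2]
COMPARE_OP bool(<) → 1 vs 2 = True. Stack: [True]
POP_JUMP_IF_FALSE → pop True; no jump. Stack: []
LOAD_FAST_LOAD_FAST z,a → push -2,-8. Stack: [-2, -8]
BINARY_OP % → -2 % -8 = -2. Stack: [-2]
STORE_FAST z → z=-2. Stack: []
LOAD_FAST i → push 1. Stack: [1]
LOAD_CONST → push 1. Stack: [1, 1]
BINARY_OP + → 1 + 1 = 2. Stack: [2]
STORE_FAST i → i=2. Stack: []
LOAD_FAST i → push 2. Stack: [2]
LOAD_CONST → push 2. Stack: [2, 2]
COMPARE_OP bool(<) → 2 vs 2 = False. Stack: [False]
POP_JUMP_IF_FALSE → pop False; jump. Stack: []
LOAD_FAST z → push -2. Stack: [-2]
RETURN_VALUE → return -2.

-2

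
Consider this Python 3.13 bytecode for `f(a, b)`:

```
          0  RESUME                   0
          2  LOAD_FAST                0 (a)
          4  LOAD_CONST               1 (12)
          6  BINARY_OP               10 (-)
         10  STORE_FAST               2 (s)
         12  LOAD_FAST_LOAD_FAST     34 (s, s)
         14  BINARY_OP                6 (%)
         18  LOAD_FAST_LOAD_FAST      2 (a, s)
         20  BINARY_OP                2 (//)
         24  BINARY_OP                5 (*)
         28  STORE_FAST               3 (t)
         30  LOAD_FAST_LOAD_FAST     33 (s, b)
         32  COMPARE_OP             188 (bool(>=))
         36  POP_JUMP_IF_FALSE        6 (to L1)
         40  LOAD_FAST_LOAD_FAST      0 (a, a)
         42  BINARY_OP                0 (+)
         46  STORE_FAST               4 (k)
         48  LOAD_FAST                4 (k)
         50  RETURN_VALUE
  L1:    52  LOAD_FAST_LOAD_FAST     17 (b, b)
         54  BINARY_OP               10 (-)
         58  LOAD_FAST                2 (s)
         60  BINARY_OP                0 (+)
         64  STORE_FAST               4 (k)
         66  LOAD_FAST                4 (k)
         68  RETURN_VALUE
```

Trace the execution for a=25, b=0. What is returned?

50

LOAD_FAST a → push 25. Stack: [25]
LOAD_CONST → push 12. Stack: [25, 12]
BINARY_OP - → 25 - 12 = 13. Stack: [13]
STORE_FAST s → s=13. Stack: []
LOAD_FAST_LOAD_FAST s,s → push 13,13. Stack: [13, 13]
BINARY_OP % → 13 % 13 = 0. Stack: [0]
LOAD_FAST_LOAD_FAST a,s → push 25,13. Stack: [0, 25, 13]
BINARY_OP // → 25 // 13 = 1. Stack: [0, 1]
BINARY_OP * → 0 * 1 = 0. Stack: [0]
STORE_FAST t → t=0. Stack: []
LOAD_FAST_LOAD_FAST s,b → push 13,0. Stack: [13, 0]
COMPARE_OP bool(>=) → 13 vs 0 = True. Stack: [True]
POP_JUMP_IF_FALSE → pop True; no jump. Stack: []
LOAD_FAST_LOAD_FAST a,a → push 25,25. Stack: [25, 25]
BINARY_OP + → 25 + 25 = 50. Stack: [50]
STORE_FAST k → k=50. Stack: []
LOAD_FAST k → push 50. Stack: [50]
RETURN_VALUE → return 50.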